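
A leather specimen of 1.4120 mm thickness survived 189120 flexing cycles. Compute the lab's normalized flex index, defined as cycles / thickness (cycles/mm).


Formula: Index = cycles / thickness
Substituting: Index = 189120 / 1.4120
Result: 133937.6771 cycles/mm


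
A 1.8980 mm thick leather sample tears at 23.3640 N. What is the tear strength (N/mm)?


Formula: Tear strength = force / thickness
Substituting: Tear strength = 23.3640 / 1.8980
Result: 12.3098 N/mm


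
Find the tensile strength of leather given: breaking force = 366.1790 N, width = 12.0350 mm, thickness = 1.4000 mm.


Formula: TS = force / (width * thickness)
Substituting: TS = 366.1790 / (12.0350 * 1.4000)
Result: 21.7330 N/mm^2


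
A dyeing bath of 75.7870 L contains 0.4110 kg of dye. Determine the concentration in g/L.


Formula: Conc = dye_mass(kg) / volume(L) * 1000
Substituting: Conc = 0.4110 / 75.7870 * 1000
Result: 5.4231 g/L


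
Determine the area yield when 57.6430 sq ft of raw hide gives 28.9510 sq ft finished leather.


Formula: Yield = finished / raw * 100
Substituting: Yield = 28.9510 / 57.6430 * 100
Result: 50.2247 %


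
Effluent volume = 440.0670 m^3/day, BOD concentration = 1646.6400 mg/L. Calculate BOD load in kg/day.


Formula: BOD_load = volume * conc / 1000
Substituting: BOD_load = 440.0670 * 1646.6400 / 1000
Result: 724.6319 kg/day


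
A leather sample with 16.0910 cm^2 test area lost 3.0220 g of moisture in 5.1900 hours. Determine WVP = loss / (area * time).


Formula: WVP = loss / (area * time)
Substituting: WVP = 3.0220 / (16.0910 * 5.1900)
Result: 0.0361863 g/(cm^2*hr)


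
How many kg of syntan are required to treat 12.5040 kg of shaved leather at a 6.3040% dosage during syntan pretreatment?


Formula: Syntan = substrate * pct / 100
Substituting: Syntan = 12.5040 * 6.3040 / 100
Result: 0.7883 kg


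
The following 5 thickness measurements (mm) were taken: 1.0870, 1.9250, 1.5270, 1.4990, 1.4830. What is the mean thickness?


Formula: Average = sum / n
Substituting: Average = 7.5210 / 5
Result: 1.5042 mm


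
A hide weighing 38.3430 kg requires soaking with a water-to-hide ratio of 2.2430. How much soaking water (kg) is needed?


Formula: Water = hide_weight * ratio
Substituting: Water = 38.3430 * 2.2430
Result: 86.0033 kg


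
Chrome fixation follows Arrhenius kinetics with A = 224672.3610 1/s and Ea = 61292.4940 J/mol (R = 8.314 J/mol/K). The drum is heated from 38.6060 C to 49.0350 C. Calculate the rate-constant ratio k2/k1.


T1 = 38.6060 + 273.15 = 311.7560 K; T2 = 49.0350 + 273.15 = 322.1850 K
k1 = A * exp(-Ea/(R*T1)) = 224672.3610 * exp(-61292.4940/(8.314*311.7560)) = 1.2068e-05 1/s
k2 = A * exp(-Ea/(R*T2)) = 224672.3610 * exp(-61292.4940/(8.314*322.1850)) = 2.5946e-05 1/s
k2/k1 = 2.5946e-05 / 1.2068e-05 = 2.1500


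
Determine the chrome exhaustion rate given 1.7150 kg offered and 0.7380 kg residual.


Formula: Uptake = (offered - residual) / offered * 100
Substituting: Uptake = (1.7150 - 0.7380) / 1.7150 * 100
Result: 56.9679 %


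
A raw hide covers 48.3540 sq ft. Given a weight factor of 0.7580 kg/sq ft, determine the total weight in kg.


Formula: Weight = area * weight_per_sqft
Substituting: Weight = 48.3540 * 0.7580
Result: 36.6523 kg


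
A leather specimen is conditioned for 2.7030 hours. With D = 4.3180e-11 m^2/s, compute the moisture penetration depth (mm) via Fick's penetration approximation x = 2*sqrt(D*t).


t = 2.7030 hr * 3600 = 9730.8000 s
D * t = 4.3180e-11 * 9730.8000 = 4.2018e-07
x = 2 * sqrt(D*t) = 2 * sqrt(4.2018e-07) = 0.00129642 m = 1.2964 mm


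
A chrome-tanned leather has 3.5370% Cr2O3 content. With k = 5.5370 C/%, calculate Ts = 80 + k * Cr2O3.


Formula: Ts = 80 + k * Cr2O3
Substituting: Ts = 80 + 5.5370 * 3.5370
Result: 99.5844 C


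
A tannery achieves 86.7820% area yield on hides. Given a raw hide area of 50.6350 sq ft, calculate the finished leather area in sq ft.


Formula: finished = raw * yield / 100
Substituting: finished = 50.6350 * 86.7820 / 100
Result: 43.9421 sq ft


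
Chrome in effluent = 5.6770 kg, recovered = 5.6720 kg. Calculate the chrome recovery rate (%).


Formula: Recovery = recovered / input * 100
Substituting: Recovery = 5.6720 / 5.6770 * 100
Result: 99.9119 %


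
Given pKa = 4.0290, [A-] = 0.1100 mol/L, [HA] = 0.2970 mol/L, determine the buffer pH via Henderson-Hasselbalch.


ratio = [A-] / [HA] = 0.1100 / 0.2970 = 0.3704
log10(ratio) = -0.4314
pH = pKa + log10(ratio) = 4.0290 - 0.4314 = 3.5976


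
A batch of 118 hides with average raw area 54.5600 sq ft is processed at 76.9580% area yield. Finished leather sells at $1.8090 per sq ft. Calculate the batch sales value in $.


Raw_total = N * avg_area = 118 * 54.5600 = 6438.0800 sq ft
Finished = Raw_total * yield / 100 = 6438.0800 * 76.9580 / 100 = 4954.6176 sq ft
Value = Finished * price = 4954.6176 * 1.8090 = 8962.9032 $


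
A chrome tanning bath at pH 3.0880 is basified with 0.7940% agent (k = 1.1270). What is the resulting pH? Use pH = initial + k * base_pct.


Formula: pH_final = pH_initial + k * base_pct
Substituting: pH_final = 3.0880 + 1.1270 * 0.7940
Result: 3.9828


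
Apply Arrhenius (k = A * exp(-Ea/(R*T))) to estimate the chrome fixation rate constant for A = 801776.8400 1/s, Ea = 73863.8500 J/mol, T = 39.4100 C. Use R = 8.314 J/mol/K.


T_K = T_C + 273.15 = 39.4100 + 273.15 = 312.5600 K
exponent = -Ea / (R * T_K) = -73863.8500 / (8.314 * 312.5600) = -28.4242
k = A * exp(exponent) = 801776.8400 * exp(-28.4242) = 3.6272e-07 1/s


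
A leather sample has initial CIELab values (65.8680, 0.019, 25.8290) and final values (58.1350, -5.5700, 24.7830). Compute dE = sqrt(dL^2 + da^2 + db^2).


dL = -7.7330, da = -5.5890, db = -1.0460
dE = sqrt((-7.7330)^2 + (-5.5890)^2 + (-1.0460)^2) = 9.5985


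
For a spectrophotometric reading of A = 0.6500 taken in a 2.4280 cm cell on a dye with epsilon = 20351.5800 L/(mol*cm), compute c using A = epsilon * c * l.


Formula: c = A / (epsilon * l)
Substituting: c = 0.6500 / (20351.5800 * 2.4280)
Result: 1.3154e-05 mol/L


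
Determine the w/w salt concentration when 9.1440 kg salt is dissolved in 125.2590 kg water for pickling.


Formula: Conc = salt / (water + salt) * 100
Substituting: Conc = 9.1440 / (125.2590 + 9.1440) * 100
Result: 6.8034 %


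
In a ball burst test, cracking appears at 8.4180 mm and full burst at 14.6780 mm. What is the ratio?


Formula: Ratio = crack / burst
Substituting: Ratio = 8.4180 / 14.6780
Result: 0.5735


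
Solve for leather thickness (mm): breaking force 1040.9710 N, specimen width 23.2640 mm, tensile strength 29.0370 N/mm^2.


Formula: t = F / (TS * w)
Substituting: t = 1040.9710 / (29.0370 * 23.2640)
Result: 1.5410 mm


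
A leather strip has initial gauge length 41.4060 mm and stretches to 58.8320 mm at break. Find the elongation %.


Formula: Elongation = (Lf - L0) / L0 * 100
Substituting: Elongation = (58.8320 - 41.4060) / 41.4060 * 100
Result: 42.0857 %


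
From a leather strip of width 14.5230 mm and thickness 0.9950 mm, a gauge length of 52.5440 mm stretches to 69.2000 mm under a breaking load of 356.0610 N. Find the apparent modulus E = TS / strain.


TS = F / (w * t) = 356.0610 / (14.5230 * 0.9950) = 24.6402 N/mm^2
strain = (Lf - L0) / L0 = (69.2000 - 52.5440) / 52.5440 = 0.3170
E = TS / strain = 24.6402 / 0.3170 = 77.7316 N/mm^2


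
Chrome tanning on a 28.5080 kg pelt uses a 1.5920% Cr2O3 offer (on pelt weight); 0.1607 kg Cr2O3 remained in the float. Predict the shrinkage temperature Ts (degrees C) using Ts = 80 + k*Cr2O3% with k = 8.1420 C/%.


Offered = pelt * offer_pct / 100 = 28.5080 * 1.5920 / 100 = 0.4538 kg
Uptake = offered - residual = 0.4538 - 0.1607 = 0.2931 kg
Cr2O3% on pelt = uptake / pelt * 100 = 0.2931 / 28.5080 * 100 = 1.0283 %
Ts = 80 + k * Cr2O3% = 80 + 8.1420 * 1.0283 = 88.3724 C


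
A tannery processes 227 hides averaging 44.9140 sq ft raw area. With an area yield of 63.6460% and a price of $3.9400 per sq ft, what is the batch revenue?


Raw_total = N * avg_area = 227 * 44.9140 = 10195.4780 sq ft
Finished = Raw_total * yield / 100 = 10195.4780 * 63.6460 / 100 = 6489.0139 sq ft
Value = Finished * price = 6489.0139 * 3.9400 = 25566.7149 $


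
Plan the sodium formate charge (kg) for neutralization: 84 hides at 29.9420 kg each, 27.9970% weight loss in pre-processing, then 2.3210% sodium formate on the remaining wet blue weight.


Total_raw = N * avg_wt = 84 * 29.9420 = 2515.1280 kg
Substrate = Total_raw * (1 - loss/100) = 2515.1280 * (1 - 27.9970/100) = 1810.9676 kg
Neutralizer = Substrate * pct / 100 = 1810.9676 * 2.3210 / 100 = 42.0326 kg


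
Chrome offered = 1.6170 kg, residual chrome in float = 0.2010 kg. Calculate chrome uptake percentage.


Formula: Uptake = (offered - residual) / offered * 100
Substituting: Uptake = (1.6170 - 0.2010) / 1.6170 * 100
Result: 87.5696 %


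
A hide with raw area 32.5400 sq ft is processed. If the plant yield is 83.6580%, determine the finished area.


Formula: finished = raw * yield / 100
Substituting: finished = 32.5400 * 83.6580 / 100
Result: 27.2223 sq ft


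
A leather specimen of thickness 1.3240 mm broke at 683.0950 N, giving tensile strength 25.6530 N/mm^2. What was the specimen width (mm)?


Formula: w = F / (TS * t)
Substituting: w = 683.0950 / (25.6530 * 1.3240)
Result: 20.1120 mm


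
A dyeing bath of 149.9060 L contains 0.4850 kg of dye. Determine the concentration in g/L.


Formula: Conc = dye_mass(kg) / volume(L) * 1000
Substituting: Conc = 0.4850 / 149.9060 * 1000
Result: 3.2354 g/L


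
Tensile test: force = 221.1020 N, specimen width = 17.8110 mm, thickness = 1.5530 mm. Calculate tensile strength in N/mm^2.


Formula: TS = force / (width * thickness)
Substituting: TS = 221.1020 / (17.8110 * 1.5530)
Result: 7.9934 N/mm^2


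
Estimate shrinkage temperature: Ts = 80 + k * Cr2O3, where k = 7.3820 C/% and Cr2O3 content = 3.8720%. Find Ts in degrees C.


Formula: Ts = 80 + k * Cr2O3
Substituting: Ts = 80 + 7.3820 * 3.8720
Result: 108.5831 C


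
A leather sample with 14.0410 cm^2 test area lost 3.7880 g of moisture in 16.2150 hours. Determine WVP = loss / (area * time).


Formula: WVP = loss / (area * time)
Substituting: WVP = 3.7880 / (14.0410 * 16.2150)
Result: 0.0166378 g/(cm^2*hr)


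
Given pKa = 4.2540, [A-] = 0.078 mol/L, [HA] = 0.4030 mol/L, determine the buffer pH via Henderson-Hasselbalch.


ratio = [A-] / [HA] = 0.078 / 0.4030 = 0.1935
log10(ratio) = -0.7132
pH = pKa + log10(ratio) = 4.2540 - 0.7132 = 3.5408


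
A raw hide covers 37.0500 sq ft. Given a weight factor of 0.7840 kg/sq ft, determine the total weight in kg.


Formula: Weight = area * weight_per_sqft
Substituting: Weight = 37.0500 * 0.7840
Result: 29.0472 kg


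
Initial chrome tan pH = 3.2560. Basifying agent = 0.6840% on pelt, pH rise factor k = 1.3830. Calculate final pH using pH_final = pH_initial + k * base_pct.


Formula: pH_final = pH_initial + k * base_pct
Substituting: pH_final = 3.2560 + 1.3830 * 0.6840
Result: 4.2020


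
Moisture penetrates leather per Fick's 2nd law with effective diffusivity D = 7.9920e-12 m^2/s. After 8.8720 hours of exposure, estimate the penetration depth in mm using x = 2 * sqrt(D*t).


t = 8.8720 hr * 3600 = 31939.2000 s
D * t = 7.9920e-12 * 31939.2000 = 2.5526e-07
x = 2 * sqrt(D*t) = 2 * sqrt(2.5526e-07) = 0.00101046 m = 1.0105 mm


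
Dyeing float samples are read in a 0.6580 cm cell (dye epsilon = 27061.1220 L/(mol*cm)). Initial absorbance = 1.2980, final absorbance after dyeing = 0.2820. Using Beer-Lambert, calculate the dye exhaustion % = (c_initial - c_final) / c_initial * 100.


c_initial = A_i / (epsilon * l) = 1.2980 / (27061.1220 * 0.6580) = 7.2896e-05 mol/L
c_final = A_f / (epsilon * l) = 0.2820 / (27061.1220 * 0.6580) = 1.5837e-05 mol/L
Exhaustion = (c_initial - c_final) / c_initial * 100 = (7.2896e-05 - 1.5837e-05) / 7.2896e-05 * 100 = 78.2743 %


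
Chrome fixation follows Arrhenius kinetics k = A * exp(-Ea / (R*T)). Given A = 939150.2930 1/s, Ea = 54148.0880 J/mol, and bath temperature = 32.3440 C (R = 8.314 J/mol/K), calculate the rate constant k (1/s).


T_K = T_C + 273.15 = 32.3440 + 273.15 = 305.4940 K
exponent = -Ea / (R * T_K) = -54148.0880 / (8.314 * 305.4940) = -21.3192
k = A * exp(exponent) = 939150.2930 * exp(-21.3192) = 5.1753e-04 1/s


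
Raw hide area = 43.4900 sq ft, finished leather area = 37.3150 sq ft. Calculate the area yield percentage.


Formula: Yield = finished / raw * 100
Substituting: Yield = 37.3150 / 43.4900 * 100
Result: 85.8013 %


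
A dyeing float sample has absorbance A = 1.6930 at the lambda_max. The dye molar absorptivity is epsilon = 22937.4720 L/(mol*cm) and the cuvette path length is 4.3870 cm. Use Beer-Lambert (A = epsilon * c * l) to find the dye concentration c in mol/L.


Formula: c = A / (epsilon * l)
Substituting: c = 1.6930 / (22937.4720 * 4.3870)
Result: 1.6825e-05 mol/L


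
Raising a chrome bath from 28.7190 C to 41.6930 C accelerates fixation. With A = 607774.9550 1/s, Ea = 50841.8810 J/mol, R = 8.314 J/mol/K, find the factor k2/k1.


T1 = 28.7190 + 273.15 = 301.8690 K; T2 = 41.6930 + 273.15 = 314.8430 K
k1 = A * exp(-Ea/(R*T1)) = 607774.9550 * exp(-50841.8810/(8.314*301.8690)) = 9.6800e-04 1/s
k2 = A * exp(-Ea/(R*T2)) = 607774.9550 * exp(-50841.8810/(8.314*314.8430)) = 0.00223058 1/s
k2/k1 = 0.00223058 / 9.6800e-04 = 2.3043


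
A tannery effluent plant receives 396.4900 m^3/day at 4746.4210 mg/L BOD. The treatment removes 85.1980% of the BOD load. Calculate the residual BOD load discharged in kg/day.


Load_in = volume * conc / 1000 = 396.4900 * 4746.4210 / 1000 = 1881.9085 kg/day
Removed = Load_in * eff / 100 = 1881.9085 * 85.1980 / 100 = 1603.3484 kg/day
Load_out = Load_in - Removed = 1881.9085 - 1603.3484 = 278.5601 kg/day


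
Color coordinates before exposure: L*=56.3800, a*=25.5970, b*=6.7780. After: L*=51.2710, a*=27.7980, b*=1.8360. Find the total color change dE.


dL = -5.1090, da = 2.2010, db = -4.9420
dE = sqrt((-5.1090)^2 + 2.2010^2 + (-4.9420)^2) = 7.4411


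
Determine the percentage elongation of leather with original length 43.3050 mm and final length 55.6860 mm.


Formula: Elongation = (Lf - L0) / L0 * 100
Substituting: Elongation = (55.6860 - 43.3050) / 43.3050 * 100
Result: 28.5902 %


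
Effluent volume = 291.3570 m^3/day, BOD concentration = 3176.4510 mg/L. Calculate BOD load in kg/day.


Formula: BOD_load = volume * conc / 1000
Substituting: BOD_load = 291.3570 * 3176.4510 / 1000
Result: 925.4812 kg/day


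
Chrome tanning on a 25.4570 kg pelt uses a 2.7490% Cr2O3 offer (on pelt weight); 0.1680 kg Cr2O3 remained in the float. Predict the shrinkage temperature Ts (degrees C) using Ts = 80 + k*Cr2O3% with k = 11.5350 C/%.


Offered = pelt * offer_pct / 100 = 25.4570 * 2.7490 / 100 = 0.6998 kg
Uptake = offered - residual = 0.6998 - 0.1680 = 0.5318 kg
Cr2O3% on pelt = uptake / pelt * 100 = 0.5318 / 25.4570 * 100 = 2.0891 %
Ts = 80 + k * Cr2O3% = 80 + 11.5350 * 2.0891 = 104.0973 C


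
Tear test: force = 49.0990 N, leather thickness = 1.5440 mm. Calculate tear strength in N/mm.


Formula: Tear strength = force / thickness
Substituting: Tear strength = 49.0990 / 1.5440
Result: 31.7999 N/mm


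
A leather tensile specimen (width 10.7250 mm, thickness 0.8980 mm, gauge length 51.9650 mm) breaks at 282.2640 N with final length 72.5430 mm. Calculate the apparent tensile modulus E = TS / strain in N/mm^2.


TS = F / (w * t) = 282.2640 / (10.7250 * 0.8980) = 29.3077 N/mm^2
strain = (Lf - L0) / L0 = (72.5430 - 51.9650) / 51.9650 = 0.3960
E = TS / strain = 29.3077 / 0.3960 = 74.0099 N/mm^2


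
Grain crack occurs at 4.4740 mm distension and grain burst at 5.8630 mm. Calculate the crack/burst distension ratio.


Formula: Ratio = crack / burst
Substituting: Ratio = 4.4740 / 5.8630
Result: 0.7631


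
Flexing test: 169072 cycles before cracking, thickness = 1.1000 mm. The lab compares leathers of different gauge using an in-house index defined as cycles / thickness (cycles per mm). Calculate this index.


Formula: Index = cycles / thickness
Substituting: Index = 169072 / 1.1000
Result: 153701.8182 cycles/mm


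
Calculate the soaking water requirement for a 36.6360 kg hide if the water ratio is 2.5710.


Formula: Water = hide_weight * ratio
Substituting: Water = 36.6360 * 2.5710
Result: 94.1912 kg


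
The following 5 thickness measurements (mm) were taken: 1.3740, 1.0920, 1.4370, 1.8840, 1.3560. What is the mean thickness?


Formula: Average = sum / n
Substituting: Average = 7.1430 / 5
Result: 1.4286 mm


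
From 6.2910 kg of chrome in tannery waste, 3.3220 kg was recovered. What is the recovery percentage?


Formula: Recovery = recovered / input * 100
Substituting: Recovery = 3.3220 / 6.2910 * 100
Result: 52.8056 %


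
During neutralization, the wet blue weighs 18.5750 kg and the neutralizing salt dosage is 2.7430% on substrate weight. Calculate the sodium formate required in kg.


Formula: Neutralizer = substrate * pct / 100
Substituting: Neutralizer = 18.5750 * 2.7430 / 100
Result: 0.5095 kg


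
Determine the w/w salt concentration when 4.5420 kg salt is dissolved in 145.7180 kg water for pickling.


Formula: Conc = salt / (water + salt) * 100
Substituting: Conc = 4.5420 / (145.7180 + 4.5420) * 100
Result: 3.0228 %


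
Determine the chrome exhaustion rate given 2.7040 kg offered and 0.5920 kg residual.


Formula: Uptake = (offered - residual) / offered * 100
Substituting: Uptake = (2.7040 - 0.5920) / 2.7040 * 100
Result: 78.1065 %


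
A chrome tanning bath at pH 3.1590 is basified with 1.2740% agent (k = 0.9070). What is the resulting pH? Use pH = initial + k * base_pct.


Formula: pH_final = pH_initial + k * base_pct
Substituting: pH_final = 3.1590 + 0.9070 * 1.2740
Result: 4.3145


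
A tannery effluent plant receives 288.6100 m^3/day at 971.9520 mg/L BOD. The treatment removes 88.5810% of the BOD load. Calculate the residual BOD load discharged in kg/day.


Load_in = volume * conc / 1000 = 288.6100 * 971.9520 / 1000 = 280.5151 kg/day
Removed = Load_in * eff / 100 = 280.5151 * 88.5810 / 100 = 248.4831 kg/day
Load_out = Load_in - Removed = 280.5151 - 248.4831 = 32.0320 kg/day


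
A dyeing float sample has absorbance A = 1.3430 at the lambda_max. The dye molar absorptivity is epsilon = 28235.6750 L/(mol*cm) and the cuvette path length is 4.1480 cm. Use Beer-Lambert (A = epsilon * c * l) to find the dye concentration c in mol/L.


Formula: c = A / (epsilon * l)
Substituting: c = 1.3430 / (28235.6750 * 4.1480)
Result: 1.1467e-05 mol/L


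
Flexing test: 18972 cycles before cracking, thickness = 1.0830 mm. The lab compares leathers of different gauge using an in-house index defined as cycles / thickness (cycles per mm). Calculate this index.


Formula: Index = cycles / thickness
Substituting: Index = 18972 / 1.0830
Result: 17518.0055 cycles/mm


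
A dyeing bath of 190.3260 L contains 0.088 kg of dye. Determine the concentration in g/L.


Formula: Conc = dye_mass(kg) / volume(L) * 1000
Substituting: Conc = 0.088 / 190.3260 * 1000
Result: 0.4624 g/L


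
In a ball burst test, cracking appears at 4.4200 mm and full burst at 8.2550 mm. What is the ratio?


Formula: Ratio = crack / burst
Substituting: Ratio = 4.4200 / 8.2550
Result: 0.5354


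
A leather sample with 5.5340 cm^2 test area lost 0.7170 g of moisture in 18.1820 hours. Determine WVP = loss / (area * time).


Formula: WVP = loss / (area * time)
Substituting: WVP = 0.7170 / (5.5340 * 18.1820)
Result: 0.00712588 g/(cm^2*hr)


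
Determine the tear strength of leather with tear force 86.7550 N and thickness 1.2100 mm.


Formula: Tear strength = force / thickness
Substituting: Tear strength = 86.7550 / 1.2100
Result: 71.6983 N/mm


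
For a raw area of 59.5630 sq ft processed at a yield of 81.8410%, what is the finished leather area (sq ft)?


Formula: finished = raw * yield / 100
Substituting: finished = 59.5630 * 81.8410 / 100
Result: 48.7470 sq ft


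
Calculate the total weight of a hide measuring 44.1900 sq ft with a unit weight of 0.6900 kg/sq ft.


Formula: Weight = area * weight_per_sqft
Substituting: Weight = 44.1900 * 0.6900
Result: 30.4911 kg


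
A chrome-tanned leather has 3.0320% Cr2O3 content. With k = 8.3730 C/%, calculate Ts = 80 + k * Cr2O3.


Formula: Ts = 80 + k * Cr2O3
Substituting: Ts = 80 + 8.3730 * 3.0320
Result: 105.3869 C


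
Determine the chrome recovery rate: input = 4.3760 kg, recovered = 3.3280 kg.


Formula: Recovery = recovered / input * 100
Substituting: Recovery = 3.3280 / 4.3760 * 100
Result: 76.0512 %


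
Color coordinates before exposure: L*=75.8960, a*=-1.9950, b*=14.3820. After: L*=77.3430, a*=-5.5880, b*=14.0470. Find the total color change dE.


dL = 1.4470, da = -3.5930, db = -0.3350
dE = sqrt(1.4470^2 + (-3.5930)^2 + (-0.3350)^2) = 3.8879


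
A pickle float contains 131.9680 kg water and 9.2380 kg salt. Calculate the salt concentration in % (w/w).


Formula: Conc = salt / (water + salt) * 100
Substituting: Conc = 9.2380 / (131.9680 + 9.2380) * 100
Result: 6.5422 %


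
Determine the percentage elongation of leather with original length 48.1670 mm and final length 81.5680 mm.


Formula: Elongation = (Lf - L0) / L0 * 100
Substituting: Elongation = (81.5680 - 48.1670) / 48.1670 * 100
Result: 69.3442 %


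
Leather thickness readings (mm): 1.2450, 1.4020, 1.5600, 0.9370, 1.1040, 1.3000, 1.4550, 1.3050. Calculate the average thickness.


Formula: Average = sum / n
Substituting: Average = 10.3080 / 8
Result: 1.2885 mm


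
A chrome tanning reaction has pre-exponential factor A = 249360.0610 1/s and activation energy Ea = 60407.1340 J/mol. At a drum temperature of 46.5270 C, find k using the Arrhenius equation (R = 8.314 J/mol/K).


T_K = T_C + 273.15 = 46.5270 + 273.15 = 319.6770 K
exponent = -Ea / (R * T_K) = -60407.1340 / (8.314 * 319.6770) = -22.7283
k = A * exp(exponent) = 249360.0610 * exp(-22.7283) = 3.3578e-05 1/s


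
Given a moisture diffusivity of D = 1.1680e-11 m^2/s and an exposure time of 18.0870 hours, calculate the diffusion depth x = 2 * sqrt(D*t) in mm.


t = 18.0870 hr * 3600 = 65113.2000 s
D * t = 1.1680e-11 * 65113.2000 = 7.6052e-07
x = 2 * sqrt(D*t) = 2 * sqrt(7.6052e-07) = 0.00174416 m = 1.7442 mm


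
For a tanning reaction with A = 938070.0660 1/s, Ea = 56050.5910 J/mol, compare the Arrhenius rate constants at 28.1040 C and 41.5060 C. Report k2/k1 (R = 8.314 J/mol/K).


T1 = 28.1040 + 273.15 = 301.2540 K; T2 = 41.5060 + 273.15 = 314.6560 K
k1 = A * exp(-Ea/(R*T1)) = 938070.0660 * exp(-56050.5910/(8.314*301.2540)) = 1.7916e-04 1/s
k2 = A * exp(-Ea/(R*T2)) = 938070.0660 * exp(-56050.5910/(8.314*314.6560)) = 4.6472e-04 1/s
k2/k1 = 4.6472e-04 / 1.7916e-04 = 2.5939


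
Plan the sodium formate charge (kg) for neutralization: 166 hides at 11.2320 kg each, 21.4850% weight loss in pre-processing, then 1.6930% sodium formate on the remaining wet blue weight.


Total_raw = N * avg_wt = 166 * 11.2320 = 1864.5120 kg
Substrate = Total_raw * (1 - loss/100) = 1864.5120 * (1 - 21.4850/100) = 1463.9216 kg
Neutralizer = Substrate * pct / 100 = 1463.9216 * 1.6930 / 100 = 24.7842 kg


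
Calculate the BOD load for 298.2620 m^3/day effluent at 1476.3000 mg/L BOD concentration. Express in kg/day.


Formula: BOD_load = volume * conc / 1000
Substituting: BOD_load = 298.2620 * 1476.3000 / 1000
Result: 440.3242 kg/day


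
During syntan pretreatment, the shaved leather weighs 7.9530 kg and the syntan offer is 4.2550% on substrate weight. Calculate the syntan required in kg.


Formula: Syntan = substrate * pct / 100
Substituting: Syntan = 7.9530 * 4.2550 / 100
Result: 0.3384 kg


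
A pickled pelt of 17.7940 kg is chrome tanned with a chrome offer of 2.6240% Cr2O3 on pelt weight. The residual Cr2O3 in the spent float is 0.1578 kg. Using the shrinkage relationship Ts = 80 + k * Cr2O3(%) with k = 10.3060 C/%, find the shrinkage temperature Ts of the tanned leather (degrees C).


Offered = pelt * offer_pct / 100 = 17.7940 * 2.6240 / 100 = 0.4669 kg
Uptake = offered - residual = 0.4669 - 0.1578 = 0.3091 kg
Cr2O3% on pelt = uptake / pelt * 100 = 0.3091 / 17.7940 * 100 = 1.7372 %
Ts = 80 + k * Cr2O3% = 80 + 10.3060 * 1.7372 = 97.9034 C


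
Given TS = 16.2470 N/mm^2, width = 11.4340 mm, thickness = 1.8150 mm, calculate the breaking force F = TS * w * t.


Formula: F = TS * w * t
Substituting: F = 16.2470 * 11.4340 * 1.8150
Result: 337.1693 N


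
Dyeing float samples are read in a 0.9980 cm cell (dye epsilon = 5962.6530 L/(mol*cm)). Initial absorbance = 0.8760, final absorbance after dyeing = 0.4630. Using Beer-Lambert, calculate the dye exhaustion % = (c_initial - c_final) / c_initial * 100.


c_initial = A_i / (epsilon * l) = 0.8760 / (5962.6530 * 0.9980) = 1.4721e-04 mol/L
c_final = A_f / (epsilon * l) = 0.4630 / (5962.6530 * 0.9980) = 7.7806e-05 mol/L
Exhaustion = (c_initial - c_final) / c_initial * 100 = (1.4721e-04 - 7.7806e-05) / 1.4721e-04 * 100 = 47.1461 %


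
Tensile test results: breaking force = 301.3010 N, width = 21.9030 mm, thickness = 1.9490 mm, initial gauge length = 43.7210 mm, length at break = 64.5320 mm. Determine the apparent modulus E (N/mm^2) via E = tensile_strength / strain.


TS = F / (w * t) = 301.3010 / (21.9030 * 1.9490) = 7.0581 N/mm^2
strain = (Lf - L0) / L0 = (64.5320 - 43.7210) / 43.7210 = 0.4760
E = TS / strain = 7.0581 / 0.4760 = 14.8280 N/mm^2


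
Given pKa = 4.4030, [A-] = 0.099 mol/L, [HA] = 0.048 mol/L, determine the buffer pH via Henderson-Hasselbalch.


ratio = [A-] / [HA] = 0.099 / 0.048 = 2.0625
log10(ratio) = 0.3144
pH = pKa + log10(ratio) = 4.4030 + 0.3144 = 4.7174


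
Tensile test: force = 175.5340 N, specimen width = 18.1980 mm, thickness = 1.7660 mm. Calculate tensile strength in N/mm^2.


Formula: TS = force / (width * thickness)
Substituting: TS = 175.5340 / (18.1980 * 1.7660)
Result: 5.4619 N/mm^2


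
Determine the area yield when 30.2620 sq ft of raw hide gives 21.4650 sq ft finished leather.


Formula: Yield = finished / raw * 100
Substituting: Yield = 21.4650 / 30.2620 * 100
Result: 70.9305 %


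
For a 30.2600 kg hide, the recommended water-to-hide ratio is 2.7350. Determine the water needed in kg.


Formula: Water = hide_weight * ratio
Substituting: Water = 30.2600 * 2.7350
Result: 82.7611 kg


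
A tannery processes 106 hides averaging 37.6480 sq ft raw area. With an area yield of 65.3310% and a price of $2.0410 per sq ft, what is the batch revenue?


Raw_total = N * avg_area = 106 * 37.6480 = 3990.6880 sq ft
Finished = Raw_total * yield / 100 = 3990.6880 * 65.3310 / 100 = 2607.1564 sq ft
Value = Finished * price = 2607.1564 * 2.0410 = 5321.2062 $


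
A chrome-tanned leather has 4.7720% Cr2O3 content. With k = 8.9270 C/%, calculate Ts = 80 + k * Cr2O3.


Formula: Ts = 80 + k * Cr2O3
Substituting: Ts = 80 + 8.9270 * 4.7720
Result: 122.5996 C


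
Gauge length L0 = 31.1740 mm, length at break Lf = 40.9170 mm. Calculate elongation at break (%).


Formula: Elongation = (Lf - L0) / L0 * 100
Substituting: Elongation = (40.9170 - 31.1740) / 31.1740 * 100
Result: 31.2536 %


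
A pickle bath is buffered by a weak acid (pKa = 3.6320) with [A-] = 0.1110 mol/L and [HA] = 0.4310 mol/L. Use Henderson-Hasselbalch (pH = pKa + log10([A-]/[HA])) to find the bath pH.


ratio = [A-] / [HA] = 0.1110 / 0.4310 = 0.2575
log10(ratio) = -0.5892
pH = pKa + log10(ratio) = 3.6320 - 0.5892 = 3.0428


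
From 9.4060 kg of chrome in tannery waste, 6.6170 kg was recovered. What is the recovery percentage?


Formula: Recovery = recovered / input * 100
Substituting: Recovery = 6.6170 / 9.4060 * 100
Result: 70.3487 %


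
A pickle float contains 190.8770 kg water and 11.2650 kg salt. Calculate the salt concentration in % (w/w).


Formula: Conc = salt / (water + salt) * 100
Substituting: Conc = 11.2650 / (190.8770 + 11.2650) * 100
Result: 5.5728 %


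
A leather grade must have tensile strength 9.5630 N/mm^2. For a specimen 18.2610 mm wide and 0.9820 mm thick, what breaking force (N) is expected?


Formula: F = TS * w * t
Substituting: F = 9.5630 * 18.2610 * 0.9820
Result: 171.4866 N


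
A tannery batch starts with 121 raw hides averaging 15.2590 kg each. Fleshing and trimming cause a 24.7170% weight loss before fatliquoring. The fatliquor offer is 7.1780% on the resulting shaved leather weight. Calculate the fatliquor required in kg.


Total_raw = N * avg_wt = 121 * 15.2590 = 1846.3390 kg
Substrate = Total_raw * (1 - loss/100) = 1846.3390 * (1 - 24.7170/100) = 1389.9794 kg
Fat = Substrate * pct / 100 = 1389.9794 * 7.1780 / 100 = 99.7727 kg


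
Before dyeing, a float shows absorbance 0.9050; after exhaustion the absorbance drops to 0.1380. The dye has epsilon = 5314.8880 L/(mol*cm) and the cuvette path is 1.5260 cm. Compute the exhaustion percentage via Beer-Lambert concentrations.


c_initial = A_i / (epsilon * l) = 0.9050 / (5314.8880 * 1.5260) = 1.1158e-04 mol/L
c_final = A_f / (epsilon * l) = 0.1380 / (5314.8880 * 1.5260) = 1.7015e-05 mol/L
Exhaustion = (c_initial - c_final) / c_initial * 100 = (1.1158e-04 - 1.7015e-05) / 1.1158e-04 * 100 = 84.7514 %


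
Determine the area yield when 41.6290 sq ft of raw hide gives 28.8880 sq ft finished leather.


Formula: Yield = finished / raw * 100
Substituting: Yield = 28.8880 / 41.6290 * 100
Result: 69.3939 %


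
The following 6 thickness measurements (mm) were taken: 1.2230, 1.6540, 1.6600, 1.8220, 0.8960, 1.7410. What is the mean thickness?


Formula: Average = sum / n
Substituting: Average = 8.9960 / 6
Result: 1.4993 mm


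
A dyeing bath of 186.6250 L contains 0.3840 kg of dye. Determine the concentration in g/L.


Formula: Conc = dye_mass(kg) / volume(L) * 1000
Substituting: Conc = 0.3840 / 186.6250 * 1000
Result: 2.0576 g/L


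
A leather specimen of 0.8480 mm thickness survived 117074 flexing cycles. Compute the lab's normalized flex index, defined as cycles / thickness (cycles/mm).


Formula: Index = cycles / thickness
Substituting: Index = 117074 / 0.8480
Result: 138058.9623 cycles/mm


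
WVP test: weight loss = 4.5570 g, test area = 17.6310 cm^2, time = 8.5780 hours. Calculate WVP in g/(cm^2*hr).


Formula: WVP = loss / (area * time)
Substituting: WVP = 4.5570 / (17.6310 * 8.5780)
Result: 0.0301312 g/(cm^2*hr)


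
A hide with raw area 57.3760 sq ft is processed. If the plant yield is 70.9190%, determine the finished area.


Formula: finished = raw * yield / 100
Substituting: finished = 57.3760 * 70.9190 / 100
Result: 40.6905 sq ft


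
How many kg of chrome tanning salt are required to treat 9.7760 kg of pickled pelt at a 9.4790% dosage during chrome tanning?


Formula: Chrome = substrate * pct / 100
Substituting: Chrome = 9.7760 * 9.4790 / 100
Result: 0.9267 kg


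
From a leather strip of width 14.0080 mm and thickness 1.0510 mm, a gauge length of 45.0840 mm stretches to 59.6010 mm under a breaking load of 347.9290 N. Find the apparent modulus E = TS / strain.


TS = F / (w * t) = 347.9290 / (14.0080 * 1.0510) = 23.6326 N/mm^2
strain = (Lf - L0) / L0 = (59.6010 - 45.0840) / 45.0840 = 0.3220
E = TS / strain = 23.6326 / 0.3220 = 73.3935 N/mm^2


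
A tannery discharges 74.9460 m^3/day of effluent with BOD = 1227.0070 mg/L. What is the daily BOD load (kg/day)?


Formula: BOD_load = volume * conc / 1000
Substituting: BOD_load = 74.9460 * 1227.0070 / 1000
Result: 91.9593 kg/day


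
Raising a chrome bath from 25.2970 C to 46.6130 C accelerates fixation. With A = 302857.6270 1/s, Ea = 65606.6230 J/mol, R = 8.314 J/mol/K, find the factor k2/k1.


T1 = 25.2970 + 273.15 = 298.4470 K; T2 = 46.6130 + 273.15 = 319.7630 K
k1 = A * exp(-Ea/(R*T1)) = 302857.6270 * exp(-65606.6230/(8.314*298.4470)) = 9.9599e-07 1/s
k2 = A * exp(-Ea/(R*T2)) = 302857.6270 * exp(-65606.6230/(8.314*319.7630)) = 5.8041e-06 1/s
k2/k1 = 5.8041e-06 / 9.9599e-07 = 5.8274


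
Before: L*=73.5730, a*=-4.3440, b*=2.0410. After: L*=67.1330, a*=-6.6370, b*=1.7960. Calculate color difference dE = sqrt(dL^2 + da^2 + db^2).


dL = -6.4400, da = -2.2930, db = -0.2450
dE = sqrt((-6.4400)^2 + (-2.2930)^2 + (-0.2450)^2) = 6.8404


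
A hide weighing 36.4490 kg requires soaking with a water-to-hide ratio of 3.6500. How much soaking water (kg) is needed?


Formula: Water = hide_weight * ratio
Substituting: Water = 36.4490 * 3.6500
Result: 133.0388 kg


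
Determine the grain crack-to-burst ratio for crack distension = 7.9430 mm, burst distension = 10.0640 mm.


Formula: Ratio = crack / burst
Substituting: Ratio = 7.9430 / 10.0640
Result: 0.7892


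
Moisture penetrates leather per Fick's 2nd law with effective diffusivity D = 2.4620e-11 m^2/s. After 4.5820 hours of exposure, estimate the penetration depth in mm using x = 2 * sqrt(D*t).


t = 4.5820 hr * 3600 = 16495.2000 s
D * t = 2.4620e-11 * 16495.2000 = 4.0611e-07
x = 2 * sqrt(D*t) = 2 * sqrt(4.0611e-07) = 0.00127454 m = 1.2745 mm


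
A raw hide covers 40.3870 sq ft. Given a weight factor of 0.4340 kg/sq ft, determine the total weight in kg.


Formula: Weight = area * weight_per_sqft
Substituting: Weight = 40.3870 * 0.4340
Result: 17.5280 kg


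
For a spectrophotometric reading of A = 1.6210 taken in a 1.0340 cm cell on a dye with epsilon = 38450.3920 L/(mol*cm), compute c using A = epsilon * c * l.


Formula: c = A / (epsilon * l)
Substituting: c = 1.6210 / (38450.3920 * 1.0340)
Result: 4.0772e-05 mol/L


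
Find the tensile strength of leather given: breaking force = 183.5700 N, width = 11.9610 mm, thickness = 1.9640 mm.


Formula: TS = force / (width * thickness)
Substituting: TS = 183.5700 / (11.9610 * 1.9640)
Result: 7.8143 N/mm^2


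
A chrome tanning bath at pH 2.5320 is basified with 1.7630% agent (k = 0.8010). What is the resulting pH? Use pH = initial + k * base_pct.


Formula: pH_final = pH_initial + k * base_pct
Substituting: pH_final = 2.5320 + 0.8010 * 1.7630
Result: 3.9442


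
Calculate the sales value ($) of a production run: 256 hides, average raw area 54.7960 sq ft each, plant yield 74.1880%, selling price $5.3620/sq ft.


Raw_total = N * avg_area = 256 * 54.7960 = 14027.7760 sq ft
Finished = Raw_total * yield / 100 = 14027.7760 * 74.1880 / 100 = 10406.9265 sq ft
Value = Finished * price = 10406.9265 * 5.3620 = 55801.9397 $


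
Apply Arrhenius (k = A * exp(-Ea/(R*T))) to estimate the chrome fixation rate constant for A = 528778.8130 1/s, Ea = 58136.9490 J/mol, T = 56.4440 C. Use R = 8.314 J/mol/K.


T_K = T_C + 273.15 = 56.4440 + 273.15 = 329.5940 K
exponent = -Ea / (R * T_K) = -58136.9490 / (8.314 * 329.5940) = -21.2160
k = A * exp(exponent) = 528778.8130 * exp(-21.2160) = 3.2307e-04 1/s


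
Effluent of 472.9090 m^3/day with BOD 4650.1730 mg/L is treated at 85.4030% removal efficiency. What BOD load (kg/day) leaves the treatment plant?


Load_in = volume * conc / 1000 = 472.9090 * 4650.1730 / 1000 = 2199.1087 kg/day
Removed = Load_in * eff / 100 = 2199.1087 * 85.4030 / 100 = 1878.1048 kg/day
Load_out = Load_in - Removed = 2199.1087 - 1878.1048 = 321.0039 kg/day


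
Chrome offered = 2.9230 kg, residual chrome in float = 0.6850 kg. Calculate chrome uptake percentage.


Formula: Uptake = (offered - residual) / offered * 100
Substituting: Uptake = (2.9230 - 0.6850) / 2.9230 * 100
Result: 76.5652 %


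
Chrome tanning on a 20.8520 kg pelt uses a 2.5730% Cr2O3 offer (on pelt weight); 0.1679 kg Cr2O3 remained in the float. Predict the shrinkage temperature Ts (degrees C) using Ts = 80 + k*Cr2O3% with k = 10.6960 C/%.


Offered = pelt * offer_pct / 100 = 20.8520 * 2.5730 / 100 = 0.5365 kg
Uptake = offered - residual = 0.5365 - 0.1679 = 0.3686 kg
Cr2O3% on pelt = uptake / pelt * 100 = 0.3686 / 20.8520 * 100 = 1.7678 %
Ts = 80 + k * Cr2O3% = 80 + 10.6960 * 1.7678 = 98.9084 C


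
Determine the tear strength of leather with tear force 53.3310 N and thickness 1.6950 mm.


Formula: Tear strength = force / thickness
Substituting: Tear strength = 53.3310 / 1.6950
Result: 31.4637 N/mm


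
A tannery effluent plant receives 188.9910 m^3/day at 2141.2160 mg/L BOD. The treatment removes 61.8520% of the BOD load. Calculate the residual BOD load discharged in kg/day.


Load_in = volume * conc / 1000 = 188.9910 * 2141.2160 / 1000 = 404.6706 kg/day
Removed = Load_in * eff / 100 = 404.6706 * 61.8520 / 100 = 250.2968 kg/day
Load_out = Load_in - Removed = 404.6706 - 250.2968 = 154.3737 kg/day


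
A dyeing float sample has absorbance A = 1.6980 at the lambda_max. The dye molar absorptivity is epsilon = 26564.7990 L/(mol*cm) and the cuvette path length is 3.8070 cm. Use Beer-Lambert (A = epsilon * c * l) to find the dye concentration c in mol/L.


Formula: c = A / (epsilon * l)
Substituting: c = 1.6980 / (26564.7990 * 3.8070)
Result: 1.6790e-05 mol/L


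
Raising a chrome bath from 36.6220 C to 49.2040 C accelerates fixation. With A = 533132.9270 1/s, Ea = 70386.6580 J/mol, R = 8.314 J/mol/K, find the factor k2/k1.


T1 = 36.6220 + 273.15 = 309.7720 K; T2 = 49.2040 + 273.15 = 322.3540 K
k1 = A * exp(-Ea/(R*T1)) = 533132.9270 * exp(-70386.6580/(8.314*309.7720)) = 7.2046e-07 1/s
k2 = A * exp(-Ea/(R*T2)) = 533132.9270 * exp(-70386.6580/(8.314*322.3540)) = 2.0935e-06 1/s
k2/k1 = 2.0935e-06 / 7.2046e-07 = 2.9059


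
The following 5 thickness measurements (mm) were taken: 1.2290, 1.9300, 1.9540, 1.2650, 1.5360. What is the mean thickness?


Formula: Average = sum / n
Substituting: Average = 7.9140 / 5
Result: 1.5828 mm


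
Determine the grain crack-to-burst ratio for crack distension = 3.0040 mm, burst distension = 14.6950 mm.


Formula: Ratio = crack / burst
Substituting: Ratio = 3.0040 / 14.6950
Result: 0.2044


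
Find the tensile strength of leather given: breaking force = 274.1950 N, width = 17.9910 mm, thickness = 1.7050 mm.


Formula: TS = force / (width * thickness)
Substituting: TS = 274.1950 / (17.9910 * 1.7050)
Result: 8.9388 N/mm^2


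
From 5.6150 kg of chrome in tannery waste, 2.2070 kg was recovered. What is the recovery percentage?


Formula: Recovery = recovered / input * 100
Substituting: Recovery = 2.2070 / 5.6150 * 100
Result: 39.3054 %


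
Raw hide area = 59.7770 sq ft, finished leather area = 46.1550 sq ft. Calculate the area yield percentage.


Formula: Yield = finished / raw * 100
Substituting: Yield = 46.1550 / 59.7770 * 100
Result: 77.2120 %


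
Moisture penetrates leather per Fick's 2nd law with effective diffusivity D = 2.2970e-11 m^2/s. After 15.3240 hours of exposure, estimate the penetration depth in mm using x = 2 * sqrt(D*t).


t = 15.3240 hr * 3600 = 55166.4000 s
D * t = 2.2970e-11 * 55166.4000 = 1.2672e-06
x = 2 * sqrt(D*t) = 2 * sqrt(1.2672e-06) = 0.00225137 m = 2.2514 mm


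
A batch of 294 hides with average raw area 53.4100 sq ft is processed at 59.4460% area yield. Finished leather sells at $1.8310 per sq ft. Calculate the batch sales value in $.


Raw_total = N * avg_area = 294 * 53.4100 = 15702.5400 sq ft
Finished = Raw_total * yield / 100 = 15702.5400 * 59.4460 / 100 = 9334.5319 sq ft
Value = Finished * price = 9334.5319 * 1.8310 = 17091.5280 $


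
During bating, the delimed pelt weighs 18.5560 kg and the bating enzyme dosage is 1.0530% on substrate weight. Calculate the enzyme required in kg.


Formula: Enzyme = substrate * pct / 100
Substituting: Enzyme = 18.5560 * 1.0530 / 100
Result: 0.1954 kg


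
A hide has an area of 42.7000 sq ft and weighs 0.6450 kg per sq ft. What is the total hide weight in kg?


Formula: Weight = area * weight_per_sqft
Substituting: Weight = 42.7000 * 0.6450
Result: 27.5415 kg


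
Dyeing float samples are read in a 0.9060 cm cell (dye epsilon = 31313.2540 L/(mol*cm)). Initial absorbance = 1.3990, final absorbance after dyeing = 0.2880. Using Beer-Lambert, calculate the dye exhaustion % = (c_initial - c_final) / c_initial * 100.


c_initial = A_i / (epsilon * l) = 1.3990 / (31313.2540 * 0.9060) = 4.9313e-05 mol/L
c_final = A_f / (epsilon * l) = 0.2880 / (31313.2540 * 0.9060) = 1.0152e-05 mol/L
Exhaustion = (c_initial - c_final) / c_initial * 100 = (4.9313e-05 - 1.0152e-05) / 4.9313e-05 * 100 = 79.4139 %
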